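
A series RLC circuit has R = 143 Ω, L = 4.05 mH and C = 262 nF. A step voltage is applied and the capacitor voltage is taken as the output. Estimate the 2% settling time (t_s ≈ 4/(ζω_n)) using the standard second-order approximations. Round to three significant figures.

t_s ≈ 0.000227 s

For a series RLC circuit (capacitor voltage as output), ω_n = 1/√(LC) = 1/√(4.05 mH · 262 nF) = 30700 rad/s.
ζ = (R/2)·√(C/L) = (143/2)·√(262 nF/4.05 mH) = 0.575.
t_s ≈ 4/(ζω_n) = 0.000227 s.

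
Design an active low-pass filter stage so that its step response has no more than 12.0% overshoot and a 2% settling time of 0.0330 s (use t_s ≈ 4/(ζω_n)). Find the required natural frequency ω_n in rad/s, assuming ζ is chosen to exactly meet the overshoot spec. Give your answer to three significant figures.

From %OS = 100·exp(−πζ/√(1−ζ²)), invert to get ζ = −ln(OS)/√(π² + ln²(OS)) with OS = 0.120.
−ln 0.120 = 2.120, so ζ = 2.120/√(π² + 4.496) = 0.559.
Then ω_n = 4/(ζ t_s) = 4/(0.559 × 0.0330) = 217 rad/s.

ω_n ≈ 217 rad/s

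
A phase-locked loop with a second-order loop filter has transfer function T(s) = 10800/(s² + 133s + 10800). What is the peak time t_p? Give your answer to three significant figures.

Comparing the denominator to s² + 2ζω_n s + ω_n²: ω_n = √10800 = 104 rad/s, and 2ζω_n = 133 so ζ = 133/(2·104) = 0.640.
ω_d = 104·√(1 − 0.640²) = 79.9 rad/s. Then t_p = π/ω_d = 0.0393 s.

t_p ≈ 0.0393 s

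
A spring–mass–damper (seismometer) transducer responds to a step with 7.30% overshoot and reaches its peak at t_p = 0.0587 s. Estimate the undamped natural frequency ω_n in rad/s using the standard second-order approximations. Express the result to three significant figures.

ω_n ≈ 69.7 rad/s

ζ from %OS: ζ = |ln 0.0730|/√(π²+ln²0.0730) = 0.640.
From t_p = π/ω_d, ω_d = π/0.0587 = 53.5 rad/s, so ω_n = ω_d/√(1−ζ²) = 69.7 rad/s.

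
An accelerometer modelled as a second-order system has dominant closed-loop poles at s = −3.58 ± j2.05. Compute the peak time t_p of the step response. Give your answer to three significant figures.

t_p ≈ 1.53 s

t_p = π/ω_d with ω_d = 2.05 (the imaginary part), so t_p = 1.53 s.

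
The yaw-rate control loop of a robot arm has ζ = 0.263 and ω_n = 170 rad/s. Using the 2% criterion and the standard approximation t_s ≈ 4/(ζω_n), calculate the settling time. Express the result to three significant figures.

t_s ≈ 4/(ζω_n) = 4/(0.263 × 170) = 0.0895 s.

t_s ≈ 0.0895 s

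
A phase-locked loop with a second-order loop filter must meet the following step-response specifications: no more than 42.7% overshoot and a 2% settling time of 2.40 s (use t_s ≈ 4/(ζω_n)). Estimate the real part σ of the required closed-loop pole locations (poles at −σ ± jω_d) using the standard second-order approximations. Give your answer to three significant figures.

The settling-time spec alone fixes σ = ζω_n = 4/t_s = 4/2.40 = 1.67.
(Overshoot then fixes ζ = 0.261 and hence ω_d = σ·√(1−ζ²)/ζ = 6.15 rad/s.)

σ ≈ 1.67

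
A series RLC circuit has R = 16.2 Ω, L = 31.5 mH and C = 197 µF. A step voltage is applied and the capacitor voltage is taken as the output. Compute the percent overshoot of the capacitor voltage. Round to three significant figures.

%OS ≈ 7.28%

For a series RLC circuit (capacitor voltage as output), ω_n = 1/√(LC) = 1/√(31.5 mH · 197 µF) = 401 rad/s.
ζ = (R/2)·√(C/L) = (16.2/2)·√(197 µF/31.5 mH) = 0.641.
%OS = 100·exp(−πζ/√(1−ζ²)) = 7.28%.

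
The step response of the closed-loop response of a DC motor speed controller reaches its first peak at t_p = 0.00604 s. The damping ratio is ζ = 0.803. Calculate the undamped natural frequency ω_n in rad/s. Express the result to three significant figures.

ω_n ≈ 873 rad/s

Peak time t_p = π/ω_d, so ω_d = π/t_p = π/0.00604 = 520 rad/s.
ω_n = ω_d/√(1−ζ²) = 520/√0.355 = 873 rad/s.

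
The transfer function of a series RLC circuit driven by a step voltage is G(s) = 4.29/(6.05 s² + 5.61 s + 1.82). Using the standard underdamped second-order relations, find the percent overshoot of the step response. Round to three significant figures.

%OS ≈ 0.694%

Dividing through by 6.05: denominator becomes s² + 0.9273 s + 0.3008.
So ω_n = √0.3008 = 0.548 rad/s and ζ = 0.9273/(2·0.548) = 0.845.
Overshoot: exp(−π·0.845/√(1−0.845²)) = 0.00694, i.e. 0.694%.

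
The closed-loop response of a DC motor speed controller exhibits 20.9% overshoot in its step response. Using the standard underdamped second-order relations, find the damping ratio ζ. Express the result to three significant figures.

ζ ≈ 0.446

From %OS = 100·exp(−πζ/√(1−ζ²)), invert to get ζ = −ln(OS)/√(π² + ln²(OS)) with OS = 0.209.
−ln 0.209 = 1.565, so ζ = 1.565/√(π² + 2.451) = 0.446.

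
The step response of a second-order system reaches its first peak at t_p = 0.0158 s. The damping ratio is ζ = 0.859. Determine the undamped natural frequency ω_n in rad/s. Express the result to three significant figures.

Peak time t_p = π/ω_d, so ω_d = π/t_p = π/0.0158 = 199 rad/s.
ω_n = ω_d/√(1−ζ²) = 199/√0.262 = 388 rad/s.

ω_n ≈ 388 rad/s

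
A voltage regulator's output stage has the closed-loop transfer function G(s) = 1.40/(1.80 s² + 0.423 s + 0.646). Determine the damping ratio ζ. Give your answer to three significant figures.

Dividing through by 1.80: denominator becomes s² + 0.2350 s + 0.3589.
So ω_n = √0.3589 = 0.599 rad/s and ζ = 0.2350/(2·0.599) = 0.196.

ζ ≈ 0.196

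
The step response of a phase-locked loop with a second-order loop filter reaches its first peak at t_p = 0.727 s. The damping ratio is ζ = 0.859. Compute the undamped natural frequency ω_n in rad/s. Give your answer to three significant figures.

Peak time t_p = π/ω_d, so ω_d = π/t_p = π/0.727 = 4.32 rad/s.
ω_n = ω_d/√(1−ζ²) = 4.32/√0.262 = 8.44 rad/s.

ω_n ≈ 8.44 rad/s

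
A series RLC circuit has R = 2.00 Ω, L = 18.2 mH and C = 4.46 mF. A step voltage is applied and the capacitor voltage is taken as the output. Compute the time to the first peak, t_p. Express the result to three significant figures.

For a series RLC circuit (capacitor voltage as output), ω_n = 1/√(LC) = 1/√(18.2 mH · 4.46 mF) = 111 rad/s.
ζ = (R/2)·√(C/L) = (2.00/2)·√(4.46 mF/18.2 mH) = 0.495.
ω_d = 111·√(1 − 0.495²) = 96.4 rad/s. t_p = π/ω_d = 0.0326 s.

t_p ≈ 0.0326 s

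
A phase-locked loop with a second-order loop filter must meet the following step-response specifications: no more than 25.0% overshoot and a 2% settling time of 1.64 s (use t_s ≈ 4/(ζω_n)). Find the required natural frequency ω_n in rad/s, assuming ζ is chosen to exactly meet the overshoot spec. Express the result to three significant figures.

ω_n ≈ 6.04 rad/s

From %OS = 100·exp(−πζ/√(1−ζ²)), invert to get ζ = −ln(OS)/√(π² + ln²(OS)) with OS = 0.250.
−ln 0.250 = 1.386, so ζ = 1.386/√(π² + 1.922) = 0.404.
Then ω_n = 4/(ζ t_s) = 4/(0.404 × 1.64) = 6.04 rad/s.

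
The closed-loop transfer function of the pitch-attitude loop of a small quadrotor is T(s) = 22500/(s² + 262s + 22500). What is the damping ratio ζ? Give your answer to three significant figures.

ω_n = √22500 = 150 rad/s; ζ = 262/(2·150) = 0.873.

ζ ≈ 0.873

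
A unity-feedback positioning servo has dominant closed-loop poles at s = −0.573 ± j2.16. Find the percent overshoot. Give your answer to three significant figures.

|pole| = ω_n = √(0.573² + 2.16²) = 2.23 rad/s; ζ = cos θ = σ/ω_n = 0.256.
%OS = 100 e^{−πζ/√(1−ζ²)} with ζ = 0.256 gives 43.5%.

%OS ≈ 43.5%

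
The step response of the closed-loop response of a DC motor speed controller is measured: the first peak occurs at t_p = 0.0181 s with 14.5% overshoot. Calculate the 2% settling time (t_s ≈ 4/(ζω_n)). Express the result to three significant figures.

t_s ≈ 0.0375 s

From the overshoot, ζ = −ln(OS)/√(π²+ln²(OS)) = 0.524.
t_p = π/ω_d ⇒ ω_d = 174 rad/s; then ω_n = ω_d/√(1−ζ²) = 204 rad/s.
t_s ≈ 4/(ζω_n) = 4/(0.524·204) = 0.0375 s.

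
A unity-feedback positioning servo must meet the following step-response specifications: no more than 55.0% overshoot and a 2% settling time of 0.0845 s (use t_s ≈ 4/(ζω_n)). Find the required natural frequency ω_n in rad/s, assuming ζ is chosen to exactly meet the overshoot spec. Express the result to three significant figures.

Inverting the overshoot relation: ζ = |ln 0.550|/√(π² + ln²0.550) = 0.187.
Then ω_n = 4/(ζ t_s) = 4/(0.187 × 0.0845) = 253 rad/s.

ω_n ≈ 253 rad/s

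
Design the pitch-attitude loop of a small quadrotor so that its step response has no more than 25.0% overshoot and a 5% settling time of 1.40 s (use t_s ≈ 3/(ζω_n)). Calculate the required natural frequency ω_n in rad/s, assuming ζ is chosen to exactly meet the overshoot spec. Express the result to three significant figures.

ω_n ≈ 5.31 rad/s

Inverting the overshoot relation: ζ = |ln 0.250|/√(π² + ln²0.250) = 0.404.
Then ω_n = 3/(ζ t_s) = 3/(0.404 × 1.40) = 5.31 rad/s.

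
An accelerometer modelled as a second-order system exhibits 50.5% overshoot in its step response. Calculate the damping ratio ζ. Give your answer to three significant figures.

From %OS = 100·exp(−πζ/√(1−ζ²)), invert to get ζ = −ln(OS)/√(π² + ln²(OS)) with OS = 0.505.
−ln 0.505 = 0.6832, so ζ = 0.6832/√(π² + 0.4668) = 0.213.

ζ ≈ 0.213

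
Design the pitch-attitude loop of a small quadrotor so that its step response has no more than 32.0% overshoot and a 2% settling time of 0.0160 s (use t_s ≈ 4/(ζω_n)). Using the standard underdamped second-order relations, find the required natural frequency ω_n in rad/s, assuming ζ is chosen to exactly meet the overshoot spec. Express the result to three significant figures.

Inverting the overshoot relation: ζ = |ln 0.320|/√(π² + ln²0.320) = 0.341.
Then ω_n = 4/(ζ t_s) = 4/(0.341 × 0.0160) = 733 rad/s.

ω_n ≈ 733 rad/s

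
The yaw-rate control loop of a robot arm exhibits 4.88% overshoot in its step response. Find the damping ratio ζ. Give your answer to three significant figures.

From %OS = 100·exp(−πζ/√(1−ζ²)), invert to get ζ = −ln(OS)/√(π² + ln²(OS)) with OS = 0.0488.
−ln 0.0488 = 3.020, so ζ = 3.020/√(π² + 9.121) = 0.693.

ζ ≈ 0.693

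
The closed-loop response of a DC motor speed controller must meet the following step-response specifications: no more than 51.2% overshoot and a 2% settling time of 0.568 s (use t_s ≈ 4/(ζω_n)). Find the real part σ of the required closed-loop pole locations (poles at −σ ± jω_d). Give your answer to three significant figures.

The settling-time spec alone fixes σ = ζω_n = 4/t_s = 4/0.568 = 7.04.
(Overshoot then fixes ζ = 0.208 and hence ω_d = σ·√(1−ζ²)/ζ = 33.0 rad/s.)

σ ≈ 7.04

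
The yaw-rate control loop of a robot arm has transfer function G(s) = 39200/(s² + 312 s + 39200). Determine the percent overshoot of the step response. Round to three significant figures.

Matching coefficients with s² + 2ζω_n s + ω_n² gives ω_n² = 39200 ⇒ ω_n = 198 rad/s, and ζ = 312/(2ω_n) = 0.788.
Overshoot: exp(−π·0.788/√(1−0.788²)) = 0.0180, i.e. 1.80%.

%OS ≈ 1.80%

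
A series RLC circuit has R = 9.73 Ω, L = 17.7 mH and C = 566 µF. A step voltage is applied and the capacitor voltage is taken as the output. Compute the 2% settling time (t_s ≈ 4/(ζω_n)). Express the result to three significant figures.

t_s ≈ 0.0146 s

For a series RLC circuit (capacitor voltage as output), ω_n = 1/√(LC) = 1/√(17.7 mH · 566 µF) = 316 rad/s.
ζ = (R/2)·√(C/L) = (9.73/2)·√(566 µF/17.7 mH) = 0.870.
t_s ≈ 4/(ζω_n) = 0.0146 s.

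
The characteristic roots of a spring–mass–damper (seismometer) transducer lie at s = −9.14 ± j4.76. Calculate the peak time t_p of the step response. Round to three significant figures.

t_p = π/ω_d with ω_d = 4.76 (the imaginary part), so t_p = 0.660 s.

t_p ≈ 0.660 s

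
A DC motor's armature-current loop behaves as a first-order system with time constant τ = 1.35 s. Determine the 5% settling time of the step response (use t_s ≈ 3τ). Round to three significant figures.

t_s ≈ 4.05 s

t_s ≈ 3τ = 4.05 s.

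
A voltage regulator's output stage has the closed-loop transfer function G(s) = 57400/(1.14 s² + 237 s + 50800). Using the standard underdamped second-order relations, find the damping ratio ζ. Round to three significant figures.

ζ ≈ 0.492

Dividing through by 1.14: denominator becomes s² + 207.9 s + 44560.
So ω_n = √44560 = 211 rad/s and ζ = 207.9/(2·211) = 0.492.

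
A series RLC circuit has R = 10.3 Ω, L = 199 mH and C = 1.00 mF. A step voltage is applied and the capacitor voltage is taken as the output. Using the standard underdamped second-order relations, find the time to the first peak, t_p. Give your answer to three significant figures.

t_p ≈ 0.0476 s

For a series RLC circuit (capacitor voltage as output), ω_n = 1/√(LC) = 1/√(199 mH · 1.00 mF) = 70.9 rad/s.
ζ = (R/2)·√(C/L) = (10.3/2)·√(1.00 mF/199 mH) = 0.365.
ω_d = ω_n√(1−ζ²) = 66.0 rad/s. t_p = π/ω_d = 0.0476 s.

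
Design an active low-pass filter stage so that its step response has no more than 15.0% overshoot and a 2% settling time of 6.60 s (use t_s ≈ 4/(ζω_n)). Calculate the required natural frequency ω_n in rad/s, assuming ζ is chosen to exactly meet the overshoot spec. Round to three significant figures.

ζ = −ln(OS)/√(π² + (ln OS)²). With OS = 0.150, ln OS = −1.897 and ζ = 1.897/3.670 = 0.517.
From t_s ≈ 4/(ζω_n): ω_n = 4/(ζ·t_s) = 4/(0.517·6.60) = 1.17 rad/s.

ω_n ≈ 1.17 rad/s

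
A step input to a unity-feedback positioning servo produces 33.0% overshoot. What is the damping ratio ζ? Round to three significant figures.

ζ ≈ 0.333

ζ = −ln(OS)/√(π² + (ln OS)²). With OS = 0.330, ln OS = −1.109 and ζ = 1.109/3.331 = 0.333.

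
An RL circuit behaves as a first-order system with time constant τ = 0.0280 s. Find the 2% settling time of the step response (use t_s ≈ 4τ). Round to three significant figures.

t_s ≈ 0.112 s

t_s ≈ 4τ = 0.112 s.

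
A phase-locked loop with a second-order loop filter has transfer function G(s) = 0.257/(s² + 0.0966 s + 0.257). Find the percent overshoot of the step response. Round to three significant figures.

%OS ≈ 74.0%

Matching coefficients with s² + 2ζω_n s + ω_n² gives ω_n² = 0.257 ⇒ ω_n = 0.507 rad/s, and ζ = 0.0966/(2ω_n) = 0.0953.
%OS = 100·exp(−πζ/√(1−ζ²)) = 74.0%.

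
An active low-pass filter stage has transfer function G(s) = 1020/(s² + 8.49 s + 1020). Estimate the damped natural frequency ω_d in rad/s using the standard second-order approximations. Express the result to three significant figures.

ω_d ≈ 31.7 rad/s

Comparing the denominator to s² + 2ζω_n s + ω_n²: ω_n = √1020 = 31.9 rad/s, and 2ζω_n = 8.49 so ζ = 8.49/(2·31.9) = 0.133.
The damped frequency ω_d = ω_n√(1−ζ²) = 31.7 rad/s.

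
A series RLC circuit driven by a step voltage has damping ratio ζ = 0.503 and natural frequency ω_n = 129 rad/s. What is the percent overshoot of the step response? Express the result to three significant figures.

%OS ≈ 16.1%

For an underdamped second-order system, %OS = 100·exp(−πζ/√(1−ζ²)).
πζ/√(1−ζ²) = π·0.503/√(1−0.253) = 1.828, so %OS = 100·e^(−1.828) = 16.1%.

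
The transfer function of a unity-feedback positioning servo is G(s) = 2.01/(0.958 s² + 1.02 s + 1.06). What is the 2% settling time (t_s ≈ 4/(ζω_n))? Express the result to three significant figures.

t_s ≈ 7.51 s

Dividing through by 0.958: denominator becomes s² + 1.065 s + 1.106.
So ω_n = √1.106 = 1.05 rad/s and ζ = 1.065/(2·1.05) = 0.506.
t_s ≈ 4/(ζω_n) = 7.51 s.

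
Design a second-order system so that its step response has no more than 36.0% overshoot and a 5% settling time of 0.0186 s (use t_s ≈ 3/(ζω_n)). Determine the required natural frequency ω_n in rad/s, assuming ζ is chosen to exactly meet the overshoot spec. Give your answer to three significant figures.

ω_n ≈ 522 rad/s

ζ = −ln(OS)/√(π² + (ln OS)²). With OS = 0.360, ln OS = −1.022 and ζ = 1.022/3.304 = 0.309.
Then ω_n = 3/(ζ t_s) = 3/(0.309 × 0.0186) = 522 rad/s.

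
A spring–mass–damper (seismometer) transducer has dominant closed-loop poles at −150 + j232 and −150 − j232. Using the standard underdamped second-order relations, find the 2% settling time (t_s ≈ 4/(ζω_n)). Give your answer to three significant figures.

t_s ≈ 0.0267 s

For poles at −σ ± jω_d, ζω_n = σ = 150, so t_s ≈ 4/σ = 0.0267 s.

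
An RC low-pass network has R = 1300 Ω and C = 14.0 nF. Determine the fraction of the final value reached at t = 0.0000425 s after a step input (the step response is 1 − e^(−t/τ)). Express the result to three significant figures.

τ = RC = 1300 × 14.0 nF = 0.0000182 s.
y(t)/y_∞ = 1 − e^(−t/τ) = 1 − e^(−0.0000425/0.0000182) = 1 − e^(−2.34) = 0.903.

y/y_∞ ≈ 0.903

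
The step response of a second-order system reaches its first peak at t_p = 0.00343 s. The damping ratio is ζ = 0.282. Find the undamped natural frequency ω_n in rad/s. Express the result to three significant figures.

ω_n ≈ 955 rad/s

Peak time t_p = π/ω_d, so ω_d = π/t_p = π/0.00343 = 916 rad/s.
ω_n = ω_d/√(1−ζ²) = 916/√0.920 = 955 rad/s.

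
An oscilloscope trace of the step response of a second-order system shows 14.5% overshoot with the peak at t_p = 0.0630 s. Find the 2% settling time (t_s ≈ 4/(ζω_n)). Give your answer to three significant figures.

ζ from %OS: ζ = |ln 0.145|/√(π²+ln²0.145) = 0.524.
From t_p = π/ω_d, ω_d = π/0.0630 = 49.9 rad/s, so ω_n = ω_d/√(1−ζ²) = 58.5 rad/s.
t_s ≈ 4/(ζω_n) = 4/(0.524·58.5) = 0.131 s.

t_s ≈ 0.131 s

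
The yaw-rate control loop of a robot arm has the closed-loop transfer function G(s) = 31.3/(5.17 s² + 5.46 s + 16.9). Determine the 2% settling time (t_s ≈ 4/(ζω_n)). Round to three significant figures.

Dividing through by 5.17: denominator becomes s² + 1.056 s + 3.269.
So ω_n = √3.269 = 1.81 rad/s and ζ = 1.056/(2·1.81) = 0.292.
t_s ≈ 4/(ζω_n) = 7.58 s.

t_s ≈ 7.58 s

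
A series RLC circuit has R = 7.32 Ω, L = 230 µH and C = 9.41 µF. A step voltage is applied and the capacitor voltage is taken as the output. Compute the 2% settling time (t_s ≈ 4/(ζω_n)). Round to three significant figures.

For a series RLC circuit (capacitor voltage as output), ω_n = 1/√(LC) = 1/√(230 µH · 9.41 µF) = 21500 rad/s.
ζ = (R/2)·√(C/L) = (7.32/2)·√(9.41 µF/230 µH) = 0.740.
t_s ≈ 4/(ζω_n) = 0.000251 s.

t_s ≈ 0.000251 s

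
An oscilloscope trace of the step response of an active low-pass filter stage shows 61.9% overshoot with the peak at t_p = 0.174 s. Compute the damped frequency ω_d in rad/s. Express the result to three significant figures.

t_p = π/ω_d, so ω_d = π/0.174 = 18.1 rad/s.

ω_d ≈ 18.1 rad/s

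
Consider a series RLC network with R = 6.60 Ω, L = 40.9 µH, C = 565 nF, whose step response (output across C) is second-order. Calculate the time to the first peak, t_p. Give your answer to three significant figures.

For a series RLC circuit (capacitor voltage as output), ω_n = 1/√(LC) = 1/√(40.9 µH · 565 nF) = 208000 rad/s.
ζ = (R/2)·√(C/L) = (6.60/2)·√(565 nF/40.9 µH) = 0.388.
ω_d = 208000·√(1 − 0.388²) = 192000 rad/s. t_p = π/ω_d = 0.0000164 s.

t_p ≈ 0.0000164 s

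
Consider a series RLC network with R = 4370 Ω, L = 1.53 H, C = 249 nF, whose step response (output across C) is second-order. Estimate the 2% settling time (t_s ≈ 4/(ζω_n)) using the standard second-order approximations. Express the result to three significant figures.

For a series RLC circuit (capacitor voltage as output), ω_n = 1/√(LC) = 1/√(1.53 H · 249 nF) = 1620 rad/s.
ζ = (R/2)·√(C/L) = (4370/2)·√(249 nF/1.53 H) = 0.881.
t_s ≈ 4/(ζω_n) = 0.00280 s.

t_s ≈ 0.00280 s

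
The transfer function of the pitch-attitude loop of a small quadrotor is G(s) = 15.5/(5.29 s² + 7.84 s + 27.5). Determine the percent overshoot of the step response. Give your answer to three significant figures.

Dividing through by 5.29: denominator becomes s² + 1.482 s + 5.198.
So ω_n = √5.198 = 2.28 rad/s and ζ = 1.482/(2·2.28) = 0.325.
%OS = 100 e^{−πζ/√(1−ζ²)} with ζ = 0.325 gives 34.0%.

%OS ≈ 34.0%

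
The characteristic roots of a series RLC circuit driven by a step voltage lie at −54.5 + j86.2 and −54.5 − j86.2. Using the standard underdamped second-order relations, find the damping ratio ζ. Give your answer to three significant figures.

ζ ≈ 0.534

The poles are at −σ ± jω_d with σ = 54.5 and ω_d = 86.2, so ω_n = √(σ²+ω_d²) = 102 rad/s and ζ = σ/ω_n = 0.534.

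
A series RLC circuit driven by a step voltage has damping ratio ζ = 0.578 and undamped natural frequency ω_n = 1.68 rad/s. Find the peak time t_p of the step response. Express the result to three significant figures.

The damped frequency is ω_d = ω_n√(1−ζ²) = 1.68·√(1−0.334) = 1.37 rad/s.
Peak time t_p = π/ω_d = π/1.37 = 2.29 s.

t_p ≈ 2.29 s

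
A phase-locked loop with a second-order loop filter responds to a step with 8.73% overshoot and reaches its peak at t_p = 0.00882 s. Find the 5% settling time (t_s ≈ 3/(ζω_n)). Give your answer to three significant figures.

From the overshoot, ζ = −ln(OS)/√(π²+ln²(OS)) = 0.613.
From t_p = π/ω_d, ω_d = π/0.00882 = 356 rad/s, so ω_n = ω_d/√(1−ζ²) = 451 rad/s.
t_s ≈ 3/(ζω_n) = 3/(0.613·451) = 0.0109 s.

t_s ≈ 0.0109 s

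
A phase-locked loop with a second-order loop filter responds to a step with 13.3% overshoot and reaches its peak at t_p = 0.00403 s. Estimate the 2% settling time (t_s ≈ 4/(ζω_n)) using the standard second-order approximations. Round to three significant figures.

t_s ≈ 0.00799 s

The overshoot fixes ζ = −ln(OS)/√(π²+ln²(OS)) = 0.540.
t_p = π/ω_d ⇒ ω_d = 780 rad/s; then ω_n = ω_d/√(1−ζ²) = 926 rad/s.
t_s ≈ 4/(ζω_n) = 4/(0.540·926) = 0.00799 s.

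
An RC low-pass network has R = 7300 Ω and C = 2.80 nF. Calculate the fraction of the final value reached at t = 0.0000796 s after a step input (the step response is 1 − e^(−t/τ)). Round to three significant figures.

τ = RC = 7300 × 2.80 nF = 0.0000204 s.
y(t)/y_∞ = 1 − e^(−t/τ) = 1 − e^(−0.0000796/0.0000204) = 1 − e^(−3.89) = 0.980.

y/y_∞ ≈ 0.980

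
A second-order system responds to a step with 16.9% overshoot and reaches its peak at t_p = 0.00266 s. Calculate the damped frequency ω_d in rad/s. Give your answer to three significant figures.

t_p = π/ω_d, so ω_d = π/0.00266 = 1180 rad/s.

ω_d ≈ 1180 rad/s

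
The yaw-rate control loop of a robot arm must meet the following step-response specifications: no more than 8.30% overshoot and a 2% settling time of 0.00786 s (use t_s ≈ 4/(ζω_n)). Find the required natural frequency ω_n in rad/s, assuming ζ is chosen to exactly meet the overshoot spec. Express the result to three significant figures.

ω_n ≈ 820 rad/s

From %OS = 100·exp(−πζ/√(1−ζ²)), invert to get ζ = −ln(OS)/√(π² + ln²(OS)) with OS = 0.0830.
−ln 0.0830 = 2.489, so ζ = 2.489/√(π² + 6.195) = 0.621.
Then ω_n = 4/(ζ t_s) = 4/(0.621 × 0.00786) = 820 rad/s.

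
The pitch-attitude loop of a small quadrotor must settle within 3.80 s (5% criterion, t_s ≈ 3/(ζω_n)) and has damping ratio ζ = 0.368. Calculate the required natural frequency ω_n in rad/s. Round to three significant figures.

ω_n ≈ 2.15 rad/s

Rearranging t_s ≈ 3/(ζω_n) gives ω_n = 3/(ζ·t_s) = 3/(0.368 × 3.80) = 2.15 rad/s.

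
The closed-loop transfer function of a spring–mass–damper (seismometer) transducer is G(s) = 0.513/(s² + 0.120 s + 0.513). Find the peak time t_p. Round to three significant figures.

t_p ≈ 4.40 s

Comparing the denominator to s² + 2ζω_n s + ω_n²: ω_n = √0.513 = 0.716 rad/s, and 2ζω_n = 0.120 so ζ = 0.120/(2·0.716) = 0.0838.
The damped frequency ω_d = ω_n√(1−ζ²) = 0.714 rad/s. Then t_p = π/ω_d = 4.40 s.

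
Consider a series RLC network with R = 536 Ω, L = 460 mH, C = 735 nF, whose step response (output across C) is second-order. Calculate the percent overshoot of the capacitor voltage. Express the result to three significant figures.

%OS ≈ 32.3%

For a series RLC circuit (capacitor voltage as output), ω_n = 1/√(LC) = 1/√(460 mH · 735 nF) = 1720 rad/s.
ζ = (R/2)·√(C/L) = (536/2)·√(735 nF/460 mH) = 0.339.
Overshoot: exp(−π·0.339/√(1−0.339²)) = 0.323, i.e. 32.3%.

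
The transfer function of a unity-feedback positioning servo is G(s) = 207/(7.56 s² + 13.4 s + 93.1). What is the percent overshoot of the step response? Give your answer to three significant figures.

Dividing through by 7.56: denominator becomes s² + 1.772 s + 12.31.
So ω_n = √12.31 = 3.51 rad/s and ζ = 1.772/(2·3.51) = 0.253.
%OS = 100·exp(−πζ/√(1−ζ²)) = 44.0%.

%OS ≈ 44.0%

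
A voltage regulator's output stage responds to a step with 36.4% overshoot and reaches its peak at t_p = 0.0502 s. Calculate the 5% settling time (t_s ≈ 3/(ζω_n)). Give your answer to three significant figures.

t_s ≈ 0.149 s

From the overshoot, ζ = −ln(OS)/√(π²+ln²(OS)) = 0.306.
t_p = π/ω_d ⇒ ω_d = 62.6 rad/s; then ω_n = ω_d/√(1−ζ²) = 65.7 rad/s.
t_s ≈ 3/(ζω_n) = 3/(0.306·65.7) = 0.149 s.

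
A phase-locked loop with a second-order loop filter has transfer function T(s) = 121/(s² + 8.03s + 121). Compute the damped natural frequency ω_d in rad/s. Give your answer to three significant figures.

Matching coefficients with s² + 2ζω_n s + ω_n² gives ω_n² = 121 ⇒ ω_n = 11.0 rad/s, and ζ = 8.03/(2ω_n) = 0.365.
The damped frequency ω_d = ω_n√(1−ζ²) = 10.2 rad/s.

ω_d ≈ 10.2 rad/s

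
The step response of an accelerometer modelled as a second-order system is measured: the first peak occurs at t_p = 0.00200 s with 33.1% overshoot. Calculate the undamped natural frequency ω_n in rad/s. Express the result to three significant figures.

ζ from %OS: ζ = |ln 0.331|/√(π²+ln²0.331) = 0.332.
From t_p = π/ω_d, ω_d = π/0.00200 = 1570 rad/s, so ω_n = ω_d/√(1−ζ²) = 1670 rad/s.

ω_n ≈ 1670 rad/s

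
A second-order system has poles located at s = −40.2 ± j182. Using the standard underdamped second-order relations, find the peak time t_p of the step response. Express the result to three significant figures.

t_p = π/ω_d with ω_d = 182 (the imaginary part), so t_p = 0.0173 s.

t_p ≈ 0.0173 s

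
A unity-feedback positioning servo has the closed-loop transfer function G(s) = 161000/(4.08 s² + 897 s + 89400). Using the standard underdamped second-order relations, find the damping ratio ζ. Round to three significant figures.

ζ ≈ 0.743

Dividing through by 4.08: denominator becomes s² + 219.9 s + 21910.
So ω_n = √21910 = 148 rad/s and ζ = 219.9/(2·148) = 0.743.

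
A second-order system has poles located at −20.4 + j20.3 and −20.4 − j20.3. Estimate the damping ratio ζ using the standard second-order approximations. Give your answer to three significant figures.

ζ ≈ 0.709

The poles are at −σ ± jω_d with σ = 20.4 and ω_d = 20.3, so ω_n = √(σ²+ω_d²) = 28.8 rad/s and ζ = σ/ω_n = 0.709.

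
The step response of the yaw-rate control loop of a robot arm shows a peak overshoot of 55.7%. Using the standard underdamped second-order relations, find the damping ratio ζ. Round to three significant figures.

ζ ≈ 0.183

ζ = −ln(OS)/√(π² + (ln OS)²). With OS = 0.557, ln OS = −0.5852 and ζ = 0.5852/3.196 = 0.183.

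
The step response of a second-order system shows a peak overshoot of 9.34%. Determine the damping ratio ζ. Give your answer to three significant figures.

ζ ≈ 0.602

ζ = −ln(OS)/√(π² + (ln OS)²). With OS = 0.0934, ln OS = −2.371 and ζ = 2.371/3.936 = 0.602.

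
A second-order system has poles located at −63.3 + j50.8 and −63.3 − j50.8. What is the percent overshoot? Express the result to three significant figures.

With σ = 63.3, ω_d = 50.8: ω_n = √(σ²+ω_d²) = 81.2 rad/s, ζ = σ/ω_n = 0.780.
Overshoot: exp(−π·0.780/√(1−0.780²)) = 0.0199, i.e. 1.99%.

%OS ≈ 1.99%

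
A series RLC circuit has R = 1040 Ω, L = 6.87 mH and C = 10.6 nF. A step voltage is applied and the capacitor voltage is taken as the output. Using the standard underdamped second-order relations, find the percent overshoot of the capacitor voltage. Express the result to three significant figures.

%OS ≈ 7.01%

For a series RLC circuit (capacitor voltage as output), ω_n = 1/√(LC) = 1/√(6.87 mH · 10.6 nF) = 117000 rad/s.
ζ = (R/2)·√(C/L) = (1040/2)·√(10.6 nF/6.87 mH) = 0.646.
%OS = 100 e^{−πζ/√(1−ζ²)} with ζ = 0.646 gives 7.01%.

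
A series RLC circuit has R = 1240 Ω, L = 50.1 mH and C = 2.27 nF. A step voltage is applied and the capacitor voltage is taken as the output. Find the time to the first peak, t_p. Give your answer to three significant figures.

t_p ≈ 0.0000338 s

For a series RLC circuit (capacitor voltage as output), ω_n = 1/√(LC) = 1/√(50.1 mH · 2.27 nF) = 93800 rad/s.
ζ = (R/2)·√(C/L) = (1240/2)·√(2.27 nF/50.1 mH) = 0.132.
The damped frequency ω_d = ω_n√(1−ζ²) = 93000 rad/s. t_p = π/ω_d = 0.0000338 s.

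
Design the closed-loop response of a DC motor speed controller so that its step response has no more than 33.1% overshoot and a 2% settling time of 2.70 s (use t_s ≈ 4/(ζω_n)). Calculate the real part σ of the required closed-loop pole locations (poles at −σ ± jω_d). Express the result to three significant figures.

σ ≈ 1.48

The settling-time spec alone fixes σ = ζω_n = 4/t_s = 4/2.70 = 1.48.
(Overshoot then fixes ζ = 0.332 and hence ω_d = σ·√(1−ζ²)/ζ = 4.21 rad/s.)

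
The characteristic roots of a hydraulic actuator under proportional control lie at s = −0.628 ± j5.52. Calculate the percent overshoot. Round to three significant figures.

The poles are at −σ ± jω_d with σ = 0.628 and ω_d = 5.52, so ω_n = √(σ²+ω_d²) = 5.56 rad/s and ζ = σ/ω_n = 0.113.
%OS = 100 e^{−πζ/√(1−ζ²)} with ζ = 0.113 gives 69.9%.

%OS ≈ 69.9%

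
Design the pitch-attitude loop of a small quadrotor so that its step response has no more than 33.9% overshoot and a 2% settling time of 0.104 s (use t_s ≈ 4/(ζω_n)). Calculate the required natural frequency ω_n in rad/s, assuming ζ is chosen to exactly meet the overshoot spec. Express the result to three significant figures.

ω_n ≈ 118 rad/s

Inverting the overshoot relation: ζ = |ln 0.339|/√(π² + ln²0.339) = 0.326.
From t_s ≈ 4/(ζω_n): ω_n = 4/(ζ·t_s) = 4/(0.326·0.104) = 118 rad/s.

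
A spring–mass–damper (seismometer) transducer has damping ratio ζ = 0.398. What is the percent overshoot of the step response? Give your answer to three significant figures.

%OS ≈ 25.6%

For an underdamped second-order system, %OS = 100·exp(−πζ/√(1−ζ²)).
πζ/√(1−ζ²) = π·0.398/√(1−0.158) = 1.363, so %OS = 100·e^(−1.363) = 25.6%.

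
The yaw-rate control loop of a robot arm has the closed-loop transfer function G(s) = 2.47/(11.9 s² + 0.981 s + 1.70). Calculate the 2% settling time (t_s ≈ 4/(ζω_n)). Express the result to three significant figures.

t_s ≈ 97.0 s

Dividing through by 11.9: denominator becomes s² + 0.08244 s + 0.1429.
So ω_n = √0.1429 = 0.378 rad/s and ζ = 0.08244/(2·0.378) = 0.109.
t_s ≈ 4/(ζω_n) = 97.0 s.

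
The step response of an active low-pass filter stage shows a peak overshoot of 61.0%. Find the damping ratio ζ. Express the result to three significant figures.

ζ ≈ 0.155

From %OS = 100·exp(−πζ/√(1−ζ²)), invert to get ζ = −ln(OS)/√(π² + ln²(OS)) with OS = 0.610.
−ln 0.610 = 0.4943, so ζ = 0.4943/√(π² + 0.2443) = 0.155.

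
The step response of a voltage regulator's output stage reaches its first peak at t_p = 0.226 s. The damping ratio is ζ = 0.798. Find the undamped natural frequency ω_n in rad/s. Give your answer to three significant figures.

Peak time t_p = π/ω_d, so ω_d = π/t_p = π/0.226 = 13.9 rad/s.
ω_n = ω_d/√(1−ζ²) = 13.9/√0.363 = 23.1 rad/s.

ω_n ≈ 23.1 rad/s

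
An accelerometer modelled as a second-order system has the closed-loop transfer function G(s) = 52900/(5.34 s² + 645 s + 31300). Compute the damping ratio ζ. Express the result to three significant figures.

Dividing through by 5.34: denominator becomes s² + 120.8 s + 5861.
So ω_n = √5861 = 76.6 rad/s and ζ = 120.8/(2·76.6) = 0.789.

ζ ≈ 0.789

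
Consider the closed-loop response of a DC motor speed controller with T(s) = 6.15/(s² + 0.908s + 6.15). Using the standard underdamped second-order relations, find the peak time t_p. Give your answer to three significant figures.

t_p ≈ 1.29 s

ω_n = √6.15 = 2.48 rad/s; ζ = 0.908/(2·2.48) = 0.183.
The damped frequency ω_d = ω_n√(1−ζ²) = 2.44 rad/s. Then t_p = π/ω_d = 1.29 s.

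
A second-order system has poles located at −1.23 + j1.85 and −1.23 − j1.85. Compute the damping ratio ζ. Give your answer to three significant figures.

ζ ≈ 0.554

|pole| = ω_n = √(1.23² + 1.85²) = 2.22 rad/s; ζ = cos θ = σ/ω_n = 0.554.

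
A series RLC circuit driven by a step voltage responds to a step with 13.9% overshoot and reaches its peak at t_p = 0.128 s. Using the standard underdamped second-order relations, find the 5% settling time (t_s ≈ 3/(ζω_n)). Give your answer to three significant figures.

t_s ≈ 0.195 s

The overshoot fixes ζ = −ln(OS)/√(π²+ln²(OS)) = 0.532.
t_p = π/ω_d ⇒ ω_d = 24.5 rad/s; then ω_n = ω_d/√(1−ζ²) = 29.0 rad/s.
t_s ≈ 3/(ζω_n) = 3/(0.532·29.0) = 0.195 s.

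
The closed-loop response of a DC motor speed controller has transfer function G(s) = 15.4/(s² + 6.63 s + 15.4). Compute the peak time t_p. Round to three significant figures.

t_p ≈ 1.50 s

Comparing the denominator to s² + 2ζω_n s + ω_n²: ω_n = √15.4 = 3.92 rad/s, and 2ζω_n = 6.63 so ζ = 6.63/(2·3.92) = 0.845.
ω_d = 3.92·√(1 − 0.845²) = 2.10 rad/s. Then t_p = π/ω_d = 1.50 s.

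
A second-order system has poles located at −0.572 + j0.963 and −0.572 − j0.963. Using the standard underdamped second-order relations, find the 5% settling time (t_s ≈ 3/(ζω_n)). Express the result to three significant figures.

t_s ≈ 5.24 s

For poles at −σ ± jω_d, ζω_n = σ = 0.572, so t_s ≈ 3/σ = 5.24 s.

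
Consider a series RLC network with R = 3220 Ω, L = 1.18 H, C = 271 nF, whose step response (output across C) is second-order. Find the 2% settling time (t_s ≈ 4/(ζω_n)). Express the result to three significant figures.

t_s ≈ 0.00293 s

For a series RLC circuit (capacitor voltage as output), ω_n = 1/√(LC) = 1/√(1.18 H · 271 nF) = 1770 rad/s.
ζ = (R/2)·√(C/L) = (3220/2)·√(271 nF/1.18 H) = 0.772.
t_s ≈ 4/(ζω_n) = 0.00293 s.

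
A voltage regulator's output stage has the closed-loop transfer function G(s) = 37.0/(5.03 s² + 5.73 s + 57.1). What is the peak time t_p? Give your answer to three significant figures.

Dividing through by 5.03: denominator becomes s² + 1.139 s + 11.35.
So ω_n = √11.35 = 3.37 rad/s and ζ = 1.139/(2·3.37) = 0.169.
ω_d = 3.37·√(1 − 0.169²) = 3.32 rad/s. t_p = π/ω_d = 0.946 s.

t_p ≈ 0.946 s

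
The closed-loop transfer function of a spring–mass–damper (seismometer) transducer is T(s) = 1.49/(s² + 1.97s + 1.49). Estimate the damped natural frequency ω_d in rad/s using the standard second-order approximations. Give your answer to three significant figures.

ω_d ≈ 0.721 rad/s

Comparing the denominator to s² + 2ζω_n s + ω_n²: ω_n = √1.49 = 1.22 rad/s, and 2ζω_n = 1.97 so ζ = 1.97/(2·1.22) = 0.807.
ω_d = 1.22·√(1 − 0.807²) = 0.721 rad/s.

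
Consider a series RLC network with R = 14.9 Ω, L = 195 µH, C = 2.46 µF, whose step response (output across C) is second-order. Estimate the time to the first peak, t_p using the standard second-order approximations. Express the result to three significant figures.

t_p ≈ 0.000126 s

For a series RLC circuit (capacitor voltage as output), ω_n = 1/√(LC) = 1/√(195 µH · 2.46 µF) = 45700 rad/s.
ζ = (R/2)·√(C/L) = (14.9/2)·√(2.46 µF/195 µH) = 0.837.
ω_d = ω_n√(1−ζ²) = 25000 rad/s. t_p = π/ω_d = 0.000126 s.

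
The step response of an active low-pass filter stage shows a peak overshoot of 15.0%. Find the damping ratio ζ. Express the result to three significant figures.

ζ ≈ 0.517

ζ = −ln(OS)/√(π² + (ln OS)²). With OS = 0.150, ln OS = −1.897 and ζ = 1.897/3.670 = 0.517.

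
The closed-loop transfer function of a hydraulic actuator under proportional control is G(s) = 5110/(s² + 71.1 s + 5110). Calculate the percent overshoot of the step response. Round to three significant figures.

%OS ≈ 16.5%

Matching coefficients with s² + 2ζω_n s + ω_n² gives ω_n² = 5110 ⇒ ω_n = 71.5 rad/s, and ζ = 71.1/(2ω_n) = 0.497.
%OS = 100·exp(−πζ/√(1−ζ²)) = 16.5%.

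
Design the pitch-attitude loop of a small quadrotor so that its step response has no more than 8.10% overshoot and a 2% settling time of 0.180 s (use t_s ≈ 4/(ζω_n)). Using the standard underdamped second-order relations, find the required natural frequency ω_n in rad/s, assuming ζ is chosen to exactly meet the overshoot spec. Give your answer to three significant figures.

ω_n ≈ 35.6 rad/s

Inverting the overshoot relation: ζ = |ln 0.0810|/√(π² + ln²0.0810) = 0.625.
From t_s ≈ 4/(ζω_n): ω_n = 4/(ζ·t_s) = 4/(0.625·0.180) = 35.6 rad/s.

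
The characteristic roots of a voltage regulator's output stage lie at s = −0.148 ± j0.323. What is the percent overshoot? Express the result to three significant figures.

%OS ≈ 23.7%

|pole| = ω_n = √(0.148² + 0.323²) = 0.355 rad/s; ζ = cos θ = σ/ω_n = 0.417.
%OS = 100 e^{−πζ/√(1−ζ²)} with ζ = 0.417 gives 23.7%.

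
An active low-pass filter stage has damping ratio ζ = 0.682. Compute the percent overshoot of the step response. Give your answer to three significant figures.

For an underdamped second-order system, %OS = 100·exp(−πζ/√(1−ζ²)).
πζ/√(1−ζ²) = π·0.682/√(1−0.465) = 2.930, so %OS = 100·e^(−2.930) = 5.34%.

%OS ≈ 5.34%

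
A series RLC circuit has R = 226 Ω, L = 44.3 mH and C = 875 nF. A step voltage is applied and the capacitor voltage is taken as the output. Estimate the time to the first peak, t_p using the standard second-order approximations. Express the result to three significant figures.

t_p ≈ 0.000715 s

For a series RLC circuit (capacitor voltage as output), ω_n = 1/√(LC) = 1/√(44.3 mH · 875 nF) = 5080 rad/s.
ζ = (R/2)·√(C/L) = (226/2)·√(875 nF/44.3 mH) = 0.502.
ω_d = ω_n√(1−ζ²) = 4390 rad/s. t_p = π/ω_d = 0.000715 s.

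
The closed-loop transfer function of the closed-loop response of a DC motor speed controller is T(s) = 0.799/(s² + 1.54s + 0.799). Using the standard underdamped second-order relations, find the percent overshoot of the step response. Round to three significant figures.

%OS ≈ 0.485%

Matching coefficients with s² + 2ζω_n s + ω_n² gives ω_n² = 0.799 ⇒ ω_n = 0.894 rad/s, and ζ = 1.54/(2ω_n) = 0.861.
Overshoot: exp(−π·0.861/√(1−0.861²)) = 0.00485, i.e. 0.485%.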